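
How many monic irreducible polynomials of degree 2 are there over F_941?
There are 442270 monic irreducible polynomials of degree 2 over F_941

Each element of F_{941^2} that lies in no proper subfield is a root of exactly one monic irreducible of degree 2 over F_941, and each such polynomial has 2 distinct roots in F_{941^2}. By Möbius inversion the count is N_941(2) = (1/2) Σ_{d|2} μ(2/d) · 941^d = (1/2)(μ(2)·941^1 + μ(1)·941^2) = 884540/2 = 442270.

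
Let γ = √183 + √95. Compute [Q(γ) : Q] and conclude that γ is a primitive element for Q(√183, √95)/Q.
[Q(γ) : Q] = 4 (equivalently, Q(γ) = Q(√183, √95))

Obviously Q(γ) ⊆ Q(√183, √95), and [Q(√183, √95):Q] = 4 (since 183, 95 are distinct squarefree integers > 1 with 17385 not a perfect square). To show equality we compute the minimal polynomial of γ. From γ = √183 + √95: γ^2 = 183 + 2√(17385) + 95 = 278 + 2√(17385), so γ^2 - 278 = 2√(17385); squaring, (γ^2 - 278)^2 = 4·17385, i.e. γ^4 - 556γ^2 + 77284 - 69540 = 0, i.e. γ^4 - 556γ^2 + 7744 = 0. So γ is a root of x^4 - 556x^2 + 7744. This polynomial is irreducible over Q: it has no rational root (each ±√183 ± √95 is irrational), and any factorization into two quadratics over Q would force √(17385) ∈ Q (pairing opposite roots) or √183, √95 ∈ Q (other pairings), all impossible. Hence [Q(γ):Q] = 4 = [Q(√183, √95):Q], so Q(γ) = Q(√183, √95).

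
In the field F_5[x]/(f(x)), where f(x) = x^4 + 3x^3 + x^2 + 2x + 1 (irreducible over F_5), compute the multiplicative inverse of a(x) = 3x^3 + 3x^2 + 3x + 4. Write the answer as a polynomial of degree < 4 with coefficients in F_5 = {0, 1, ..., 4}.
a(x)^(-1) ≡ x^3 + 2x^2 + 2x + 2 (mod f(x))

Since f is irreducible over F_5, F_5[x]/(f) is a field and a(x) ≠ 0 has an inverse. Apply the extended Euclidean algorithm to f(x) and a(x) in F_5[x]: f(x) = (2x + 4)·a(x) + (3x^2 + 2x);  a(x) = (x + 2)·(3x^2 + 2x) + (4x + 4);  (3x^2 + 2x) = (2x + 1)·(4x + 4) + (1). The last nonzero remainder is the constant 1 = gcd(f, a) in F_5. Back-substituting through the division chain expresses 1 = s(x)·a(x) + t(x)·f(x) with s(x) ≡ x^3 + 2x^2 + 2x + 2 (mod f), so a(x)^(-1) ≡ s(x) = x^3 + 2x^2 + 2x + 2 (mod f). Check: (3x^3 + 3x^2 + 3x + 4)·(x^3 + 2x^2 + 2x + 2) = 3x^6 + 4x^5 + 2x^3 + 4x + 3 ≡ 1 (mod x^4 + 3x^3 + x^2 + 2x + 1).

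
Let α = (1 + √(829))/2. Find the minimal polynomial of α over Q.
m_α(x) = x^2 - x - 207

From 2α - 1 = √(829), squaring gives (2α - 1)^2 = 829, i.e. 4α^2 - 4α + 1 = 829, so α^2 - α + (1 - 829)/4 = 0. Since 829 ≡ 1 (mod 4), (1 - 829)/4 = -207 ∈ Z. The polynomial x^2 - x - 207 has discriminant 1 - 4·(-207) = 829, which is not a perfect square in Q (d = 829 is squarefree and ≠ 1), so x^2 - x - 207 is irreducible over Q. It is the minimal polynomial of α.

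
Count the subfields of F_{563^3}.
F_{563^3} has 2 subfields

The subfields of F_{p^n} are exactly the fields F_{p^d} for d | n (each is the fixed field of the unique index-d subgroup of Gal(F_{p^n}/F_p) ≅ Z/nZ). The divisors of n = 3 are {1, 3}, giving 2 subfields: F_{563^1}, F_{563^3}.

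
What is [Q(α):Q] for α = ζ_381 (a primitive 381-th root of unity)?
[Q(α):Q] = 252

The minimal polynomial of ζ_381 over Q is the 381-th cyclotomic polynomial Φ_381(x), which is irreducible over Q and has degree φ(381) = 252. Hence [Q(α):Q] = φ(381) = 252.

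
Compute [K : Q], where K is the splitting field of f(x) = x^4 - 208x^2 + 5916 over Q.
[K : Q] = 4

Solving the quadratic in x^2: x^2 = (208 ± √(208^2 - 4·5916))/2 = (208 ± √19600)/2 = (208 ± 140)/2, giving x^2 = 34 or x^2 = 174. So f(x) = (x^2 - 34)(x^2 - 174) and the roots of f are ±√34, ±√174. Hence the splitting field is K = Q(√34, √174). Since 34 and 174 are distinct squarefree integers > 1, their product 5916 is not a perfect square, so √174 ∉ Q(√34). By the tower law [K:Q] = [Q(√34,√174):Q(√34)] · [Q(√34):Q] = 2 · 2 = 4.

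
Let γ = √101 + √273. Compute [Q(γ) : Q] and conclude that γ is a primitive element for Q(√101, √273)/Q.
[Q(γ) : Q] = 4 (equivalently, Q(γ) = Q(√101, √273))

Obviously Q(γ) ⊆ Q(√101, √273), and [Q(√101, √273):Q] = 4 (since 101, 273 are distinct squarefree integers > 1 with 27573 not a perfect square). To show equality we compute the minimal polynomial of γ. From γ = √101 + √273: γ^2 = 101 + 2√(27573) + 273 = 374 + 2√(27573), so γ^2 - 374 = 2√(27573); squaring, (γ^2 - 374)^2 = 4·27573, i.e. γ^4 - 748γ^2 + 139876 - 110292 = 0, i.e. γ^4 - 748γ^2 + 29584 = 0. So γ is a root of x^4 - 748x^2 + 29584. This polynomial is irreducible over Q: it has no rational root (each ±√101 ± √273 is irrational), and any factorization into two quadratics over Q would force √(27573) ∈ Q (pairing opposite roots) or √101, √273 ∈ Q (other pairings), all impossible. Hence [Q(γ):Q] = 4 = [Q(√101, √273):Q], so Q(γ) = Q(√101, √273).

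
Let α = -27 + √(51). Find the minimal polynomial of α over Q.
m_α(x) = x^2 + 54x + 678

From α + 27 = √(51), squaring gives (α + 27)^2 = 51, i.e. α^2 + 54α + 729 = 51, so α^2 + 54α + 678 = 0. The discriminant of x^2 + 54x + 678 is (54)^2 - 4·(678) = 2916 - 2712 = 204, and 4·(51) is not a perfect square in Q since 51 is squarefree and ≠ 1. Hence x^2 + 54x + 678 is irreducible over Q and is the minimal polynomial of α.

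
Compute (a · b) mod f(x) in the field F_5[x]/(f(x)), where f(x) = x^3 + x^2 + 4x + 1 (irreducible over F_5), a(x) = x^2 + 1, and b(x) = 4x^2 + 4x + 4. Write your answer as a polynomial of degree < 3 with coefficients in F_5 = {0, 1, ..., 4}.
a · b ≡ 2x^2 + 4 (mod f(x))

Multiply in F_5[x]: a(x)·b(x) = (x^2 + 1)·(4x^2 + 4x + 4) = 4x^4 + 4x^3 + 3x^2 + 4x + 4. This has degree ≥ 3, so divide by f(x) over F_5: 4x^4 + 4x^3 + 3x^2 + 4x + 4 = (4x)·(x^3 + x^2 + 4x + 1) + (2x^2 + 4). Hence a·b ≡ 2x^2 + 4 (mod f). (F_5[x]/(f) is a field with 5^3 = 125 elements since f is irreducible of degree 3.)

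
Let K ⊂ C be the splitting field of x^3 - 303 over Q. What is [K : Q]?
[K : Q] = 6

The roots of x^3 - 303 are ∛303, ω∛303, ω^2∛303 where ω = e^(2πi/3) is a primitive cube root of unity, so K = Q(∛303, ω). Now [Q(∛303):Q] = 3 (since 303 is not a perfect cube, x^3 - 303 is irreducible) and [Q(ω):Q] = 2. Both 2 and 3 divide [K:Q], and [K:Q] ≤ 3·2 = 6, so [K:Q] = 6. (Equivalently: Q(∛303) ⊂ R but ω ∉ R, so [K : Q(∛303)] = 2.)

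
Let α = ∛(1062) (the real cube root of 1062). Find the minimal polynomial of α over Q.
m_α(x) = x^3 - 1062

α satisfies α^3 = 1062, so x^3 - 1062 annihilates α. By the rational root test, a rational root p/q (in lowest terms) of x^3 - 1062 would satisfy p^3 = 1062 q^3, forcing q = 1 and p^3 = 1062; but 1062 is not a perfect cube, contradiction. A monic cubic over Q with no rational root is irreducible (any nontrivial factorization would include a linear factor). Hence x^3 - 1062 is the minimal polynomial of α, and in particular [Q(α):Q] = 3.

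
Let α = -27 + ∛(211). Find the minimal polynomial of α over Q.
m_α(x) = x^3 + 81x^2 + 2187x + 19472

Set β = α + 27 = ∛(211), so β^3 = 211. Then (α + 27)^3 - 211 = 0, i.e. α is a root of g(x) = (x + 27)^3 - 211 = x^3 + 81x^2 + 2187x + 19472. Since g(x) = h(x + 27) where h(x) = x^3 - 211, and h is irreducible over Q (because 211 is not a perfect cube, so h has no rational root, and a monic cubic with no rational root is irreducible), g is also irreducible (irreducibility is preserved under the substitution x → x + 27). Hence m_α(x) = x^3 + 81x^2 + 2187x + 19472.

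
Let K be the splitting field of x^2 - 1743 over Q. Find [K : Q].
[K : Q] = 2

f(x) = x^2 - 1743 factors as (x - √1743)(x + √1743). The splitting field is K = Q(√1743). Since 1743 is squarefree and > 1, it is not a perfect square, so x^2 - 1743 is irreducible over Q and [Q(√1743) : Q] = 2. Hence [K : Q] = 2.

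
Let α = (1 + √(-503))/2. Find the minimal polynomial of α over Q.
m_α(x) = x^2 - x + 126

From 2α - 1 = √(-503), squaring gives (2α - 1)^2 = -503, i.e. 4α^2 - 4α + 1 = -503, so α^2 - α + (1 + 503)/4 = 0. Since -503 ≡ 1 (mod 4), (1 + 503)/4 = 126 ∈ Z. The polynomial x^2 - x + 126 has discriminant 1 - 4·(126) = -503, which is not a perfect square in Q (d = -503 is squarefree and ≠ 1), so x^2 - x + 126 is irreducible over Q. It is the minimal polynomial of α.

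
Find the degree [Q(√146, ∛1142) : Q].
[Q(√146, ∛1142) : Q] = 6

Let L = Q(√146, ∛1142). Since Q(√146) ⊂ L and [Q(√146):Q] = 2, the tower law gives 2 | [L:Q]. Likewise Q(∛1142) ⊂ L with [Q(∛1142):Q] = 3 (because 1142 is not a perfect cube), so 3 | [L:Q]. As gcd(2,3) = 1, [L:Q] is divisible by 6. Conversely L is generated over Q by √146 and ∛1142, so [L:Q] ≤ 2·3 = 6. Therefore [Q(√146, ∛1142) : Q] = 6.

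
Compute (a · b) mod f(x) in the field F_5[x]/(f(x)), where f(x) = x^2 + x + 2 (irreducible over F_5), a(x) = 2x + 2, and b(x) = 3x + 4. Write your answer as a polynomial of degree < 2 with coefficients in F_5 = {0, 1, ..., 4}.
a · b ≡ 3x + 1 (mod f(x))

Multiply in F_5[x]: a(x)·b(x) = (2x + 2)·(3x + 4) = x^2 + 4x + 3. This has degree ≥ 2, so divide by f(x) over F_5: x^2 + 4x + 3 = (1)·(x^2 + x + 2) + (3x + 1). Hence a·b ≡ 3x + 1 (mod f). (F_5[x]/(f) is a field with 5^2 = 25 elements since f is irreducible of degree 2.)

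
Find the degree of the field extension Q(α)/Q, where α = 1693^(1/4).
[Q(α):Q] = 4

α is a root of x^4 - 1693. By Eisenstein's criterion at the prime p = 1693 (which divides the constant term 1693 but p^2 = 2866249 does not, since 1693 is squarefree), x^4 - 1693 is irreducible over Q. Hence [Q(α):Q] = 4.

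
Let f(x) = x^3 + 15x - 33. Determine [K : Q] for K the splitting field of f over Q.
[K : Q] = 6

By the rational root test, any rational root of the monic integer polynomial f(x) = x^3 + 15x - 33 must be an integer dividing the constant term -33, i.e. one of ±{1, 3, 11, 33}. Evaluating: f(1) = -17, f(-1) = -49, f(3) = 39, f(-3) = -105, f(11) = 1463, f(-11) = -1529, f(33) = 36399, f(-33) = -36465; none is 0, so f has no rational root and is therefore irreducible over Q (a cubic with no linear factor over a field is irreducible). For an irreducible cubic, the Galois group is A_3 or S_3 according as the discriminant disc(f) = -4a^3 - 27b^2 = -4·(15)^3 - 27·(-33)^2 = -42903 is or is not a square in Q. Here disc(f) = -42903 is not a perfect square in Q, so the Galois group of f over Q is not contained in A_3 and must be all of S_3. The splitting field has degree |S_3| = 6 over Q, so [K : Q] = 6.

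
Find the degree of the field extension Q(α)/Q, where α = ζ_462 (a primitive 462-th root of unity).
[Q(α):Q] = 120

The minimal polynomial of ζ_462 over Q is the 462-th cyclotomic polynomial Φ_462(x), which is irreducible over Q and has degree φ(462) = 120. Hence [Q(α):Q] = φ(462) = 120.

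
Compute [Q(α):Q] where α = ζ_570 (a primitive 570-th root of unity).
[Q(α):Q] = 144

The minimal polynomial of ζ_570 over Q is the 570-th cyclotomic polynomial Φ_570(x), which is irreducible over Q and has degree φ(570) = 144. Hence [Q(α):Q] = φ(570) = 144.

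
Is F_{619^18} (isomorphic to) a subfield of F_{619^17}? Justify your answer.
No: F_{619^18} is not a subfield of F_{619^17}

F_{p^m} embeds in F_{p^n} iff m | n. Here 18 ∤ 17 (since 17 = 0·18 + 17 with remainder 17 ≠ 0), so F_{619^18} is not a subfield of F_{619^17}. Equivalently: if it were, the tower law would give 18 = [F_{619^18}:F_619] dividing [F_{619^17}:F_619] = 17, contradiction.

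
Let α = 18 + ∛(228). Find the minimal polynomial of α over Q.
m_α(x) = x^3 - 54x^2 + 972x - 6060

Set β = α - 18 = ∛(228), so β^3 = 228. Then (α - 18)^3 - 228 = 0, i.e. α is a root of g(x) = (x - 18)^3 - 228 = x^3 - 54x^2 + 972x - 6060. Since g(x) = h(x - 18) where h(x) = x^3 - 228, and h is irreducible over Q (because 228 is not a perfect cube, so h has no rational root, and a monic cubic with no rational root is irreducible), g is also irreducible (irreducibility is preserved under the substitution x → x - 18). Hence m_α(x) = x^3 - 54x^2 + 972x - 6060.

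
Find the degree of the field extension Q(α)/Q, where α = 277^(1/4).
[Q(α):Q] = 4

α is a root of x^4 - 277. By Eisenstein's criterion at the prime p = 277 (which divides the constant term 277 but p^2 = 76729 does not, since 277 is squarefree), x^4 - 277 is irreducible over Q. Hence [Q(α):Q] = 4.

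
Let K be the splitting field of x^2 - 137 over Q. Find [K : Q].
[K : Q] = 2

f(x) = x^2 - 137 factors as (x - √137)(x + √137). The splitting field is K = Q(√137). Since 137 is squarefree and > 1, it is not a perfect square, so x^2 - 137 is irreducible over Q and [Q(√137) : Q] = 2. Hence [K : Q] = 2.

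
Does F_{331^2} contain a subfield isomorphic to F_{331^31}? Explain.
No: F_{331^31} is not a subfield of F_{331^2}

F_{p^m} embeds in F_{p^n} iff m | n. Here 31 ∤ 2 (since 2 = 0·31 + 2 with remainder 2 ≠ 0), so F_{331^31} is not a subfield of F_{331^2}. Equivalently: if it were, the tower law would give 31 = [F_{331^31}:F_331] dividing [F_{331^2}:F_331] = 2, contradiction.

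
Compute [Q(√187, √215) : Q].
[Q(√187, √215) : Q] = 4

[Q(√187):Q] = 2 (min poly x^2 - 187, irreducible since 187 is squarefree > 1). For the top step, suppose √215 ∈ Q(√187), say √215 = c + d√187 with c, d ∈ Q. Squaring: 215 = c^2 + 187d^2 + 2cd√187. Since √187 ∉ Q this forces 2cd = 0. If d = 0 then √215 = c ∈ Q, contradicting 215 squarefree > 1. If c = 0 then 215 = 187d^2, so 187·215 = (187d)^2 is a perfect square in Q — but 187·215 = 40205 is not a perfect square (since 187 and 215 are distinct squarefree integers). Contradiction. Hence √215 ∉ Q(√187), so x^2 - 215 stays irreducible over Q(√187) and [Q(√187, √215) : Q(√187)] = 2. By the tower law, [Q(√187, √215) : Q] = 2 · 2 = 4.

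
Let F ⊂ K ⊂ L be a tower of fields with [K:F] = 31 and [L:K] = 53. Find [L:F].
[L:F] = 1643

The tower law says that for any tower of field extensions F ⊂ K ⊂ L with finite degrees, [L:F] = [L:K] · [K:F]. Here this gives [L:F] = 53 · 31 = 1643.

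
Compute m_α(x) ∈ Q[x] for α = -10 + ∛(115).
m_α(x) = x^3 + 30x^2 + 300x + 885

Set β = α + 10 = ∛(115), so β^3 = 115. Then (α + 10)^3 - 115 = 0, i.e. α is a root of g(x) = (x + 10)^3 - 115 = x^3 + 30x^2 + 300x + 885. Since g(x) = h(x + 10) where h(x) = x^3 - 115, and h is irreducible over Q (because 115 is not a perfect cube, so h has no rational root, and a monic cubic with no rational root is irreducible), g is also irreducible (irreducibility is preserved under the substitution x → x + 10). Hence m_α(x) = x^3 + 30x^2 + 300x + 885.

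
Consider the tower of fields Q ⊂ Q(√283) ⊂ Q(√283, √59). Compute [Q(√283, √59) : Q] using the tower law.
[Q(√283, √59) : Q] = 4

[Q(√283):Q] = 2 (min poly x^2 - 283, irreducible since 283 is squarefree > 1). For the top step, suppose √59 ∈ Q(√283), say √59 = c + d√283 with c, d ∈ Q. Squaring: 59 = c^2 + 283d^2 + 2cd√283. Since √283 ∉ Q this forces 2cd = 0. If d = 0 then √59 = c ∈ Q, contradicting 59 squarefree > 1. If c = 0 then 59 = 283d^2, so 283·59 = (283d)^2 is a perfect square in Q — but 283·59 = 16697 is not a perfect square (since 283 and 59 are distinct squarefree integers). Contradiction. Hence √59 ∉ Q(√283), so x^2 - 59 stays irreducible over Q(√283) and [Q(√283, √59) : Q(√283)] = 2. By the tower law, [Q(√283, √59) : Q] = 2 · 2 = 4.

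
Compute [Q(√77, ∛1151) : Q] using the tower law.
[Q(√77, ∛1151) : Q] = 6

Let L = Q(√77, ∛1151). Since Q(√77) ⊂ L and [Q(√77):Q] = 2, the tower law gives 2 | [L:Q]. Likewise Q(∛1151) ⊂ L with [Q(∛1151):Q] = 3 (because 1151 is not a perfect cube), so 3 | [L:Q]. As gcd(2,3) = 1, [L:Q] is divisible by 6. Conversely L is generated over Q by √77 and ∛1151, so [L:Q] ≤ 2·3 = 6. Therefore [Q(√77, ∛1151) : Q] = 6.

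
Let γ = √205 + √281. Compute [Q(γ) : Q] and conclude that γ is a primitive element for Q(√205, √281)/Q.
[Q(γ) : Q] = 4 (equivalently, Q(γ) = Q(√205, √281))

Obviously Q(γ) ⊆ Q(√205, √281), and [Q(√205, √281):Q] = 4 (since 205, 281 are distinct squarefree integers > 1 with 57605 not a perfect square). To show equality we compute the minimal polynomial of γ. From γ = √205 + √281: γ^2 = 205 + 2√(57605) + 281 = 486 + 2√(57605), so γ^2 - 486 = 2√(57605); squaring, (γ^2 - 486)^2 = 4·57605, i.e. γ^4 - 972γ^2 + 236196 - 230420 = 0, i.e. γ^4 - 972γ^2 + 5776 = 0. So γ is a root of x^4 - 972x^2 + 5776. This polynomial is irreducible over Q: it has no rational root (each ±√205 ± √281 is irrational), and any factorization into two quadratics over Q would force √(57605) ∈ Q (pairing opposite roots) or √205, √281 ∈ Q (other pairings), all impossible. Hence [Q(γ):Q] = 4 = [Q(√205, √281):Q], so Q(γ) = Q(√205, √281).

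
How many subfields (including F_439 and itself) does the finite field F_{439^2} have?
F_{439^2} has 2 subfields

The subfields of F_{p^n} are exactly the fields F_{p^d} for d | n (each is the fixed field of the unique index-d subgroup of Gal(F_{p^n}/F_p) ≅ Z/nZ). The divisors of n = 2 are {1, 2}, giving 2 subfields: F_{439^1}, F_{439^2}.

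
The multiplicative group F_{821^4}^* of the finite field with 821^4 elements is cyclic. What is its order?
|F_{821^4}^*| = 454331269680

F_{821^4} has 821^4 = 454331269681 elements; its multiplicative group consists of all nonzero elements, so |F_{821^4}^*| = 454331269681 - 1 = 454331269680. (It is cyclic since any finite subgroup of the multiplicative group of a field is cyclic.)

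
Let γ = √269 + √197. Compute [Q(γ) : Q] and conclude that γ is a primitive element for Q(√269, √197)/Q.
[Q(γ) : Q] = 4 (equivalently, Q(γ) = Q(√269, √197))

Obviously Q(γ) ⊆ Q(√269, √197), and [Q(√269, √197):Q] = 4 (since 269, 197 are distinct squarefree integers > 1 with 52993 not a perfect square). To show equality we compute the minimal polynomial of γ. From γ = √269 + √197: γ^2 = 269 + 2√(52993) + 197 = 466 + 2√(52993), so γ^2 - 466 = 2√(52993); squaring, (γ^2 - 466)^2 = 4·52993, i.e. γ^4 - 932γ^2 + 217156 - 211972 = 0, i.e. γ^4 - 932γ^2 + 5184 = 0. So γ is a root of x^4 - 932x^2 + 5184. This polynomial is irreducible over Q: it has no rational root (each ±√269 ± √197 is irrational), and any factorization into two quadratics over Q would force √(52993) ∈ Q (pairing opposite roots) or √269, √197 ∈ Q (other pairings), all impossible. Hence [Q(γ):Q] = 4 = [Q(√269, √197):Q], so Q(γ) = Q(√269, √197).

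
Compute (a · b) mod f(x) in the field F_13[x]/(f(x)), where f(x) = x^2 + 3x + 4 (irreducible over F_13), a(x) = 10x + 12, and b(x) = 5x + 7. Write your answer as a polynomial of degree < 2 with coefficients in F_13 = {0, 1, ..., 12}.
a · b ≡ 6x + 1 (mod f(x))

Multiply in F_13[x]: a(x)·b(x) = (10x + 12)·(5x + 7) = 11x^2 + 6. This has degree ≥ 2, so divide by f(x) over F_13: 11x^2 + 6 = (11)·(x^2 + 3x + 4) + (6x + 1). Hence a·b ≡ 6x + 1 (mod f). (F_13[x]/(f) is a field with 13^2 = 169 elements since f is irreducible of degree 2.)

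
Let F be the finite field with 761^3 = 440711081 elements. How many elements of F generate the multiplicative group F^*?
There are φ(440711080) = 167006016 primitive elements

F_q^* is cyclic of order q - 1 = 440711080. A cyclic group of order m has exactly φ(m) generators. Here m = 440711080 = 2^3 · 5 · 19 · 579883, so the number of primitive elements is φ(440711080) = 167006016.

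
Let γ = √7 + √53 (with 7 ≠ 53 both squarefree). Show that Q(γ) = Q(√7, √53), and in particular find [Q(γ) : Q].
[Q(γ) : Q] = 4 (equivalently, Q(γ) = Q(√7, √53))

Obviously Q(γ) ⊆ Q(√7, √53), and [Q(√7, √53):Q] = 4 (since 7, 53 are distinct squarefree integers > 1 with 371 not a perfect square). To show equality we compute the minimal polynomial of γ. From γ = √7 + √53: γ^2 = 7 + 2√(371) + 53 = 60 + 2√(371), so γ^2 - 60 = 2√(371); squaring, (γ^2 - 60)^2 = 4·371, i.e. γ^4 - 120γ^2 + 3600 - 1484 = 0, i.e. γ^4 - 120γ^2 + 2116 = 0. So γ is a root of x^4 - 120x^2 + 2116. This polynomial is irreducible over Q: it has no rational root (each ±√7 ± √53 is irrational), and any factorization into two quadratics over Q would force √(371) ∈ Q (pairing opposite roots) or √7, √53 ∈ Q (other pairings), all impossible. Hence [Q(γ):Q] = 4 = [Q(√7, √53):Q], so Q(γ) = Q(√7, √53).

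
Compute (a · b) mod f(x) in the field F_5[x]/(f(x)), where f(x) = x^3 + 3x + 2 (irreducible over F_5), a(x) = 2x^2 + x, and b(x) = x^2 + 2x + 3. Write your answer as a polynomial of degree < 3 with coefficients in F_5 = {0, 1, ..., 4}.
a · b ≡ 2x^2 + 4x (mod f(x))

Multiply in F_5[x]: a(x)·b(x) = (2x^2 + x)·(x^2 + 2x + 3) = 2x^4 + 3x^2 + 3x. This has degree ≥ 3, so divide by f(x) over F_5: 2x^4 + 3x^2 + 3x = (2x)·(x^3 + 3x + 2) + (2x^2 + 4x). Hence a·b ≡ 2x^2 + 4x (mod f). (F_5[x]/(f) is a field with 5^3 = 125 elements since f is irreducible of degree 3.)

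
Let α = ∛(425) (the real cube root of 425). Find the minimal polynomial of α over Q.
m_α(x) = x^3 - 425

α satisfies α^3 = 425, so x^3 - 425 annihilates α. By the rational root test, a rational root p/q (in lowest terms) of x^3 - 425 would satisfy p^3 = 425 q^3, forcing q = 1 and p^3 = 425; but 425 is not a perfect cube, contradiction. A monic cubic over Q with no rational root is irreducible (any nontrivial factorization would include a linear factor). Hence x^3 - 425 is the minimal polynomial of α, and in particular [Q(α):Q] = 3.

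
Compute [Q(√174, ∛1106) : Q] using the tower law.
[Q(√174, ∛1106) : Q] = 6

Let L = Q(√174, ∛1106). Since Q(√174) ⊂ L and [Q(√174):Q] = 2, the tower law gives 2 | [L:Q]. Likewise Q(∛1106) ⊂ L with [Q(∛1106):Q] = 3 (because 1106 is not a perfect cube), so 3 | [L:Q]. As gcd(2,3) = 1, [L:Q] is divisible by 6. Conversely L is generated over Q by √174 and ∛1106, so [L:Q] ≤ 2·3 = 6. Therefore [Q(√174, ∛1106) : Q] = 6.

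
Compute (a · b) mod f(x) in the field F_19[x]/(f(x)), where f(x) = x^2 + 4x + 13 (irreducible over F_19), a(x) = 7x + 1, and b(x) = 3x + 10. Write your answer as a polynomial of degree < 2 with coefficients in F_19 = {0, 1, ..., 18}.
a · b ≡ 8x + 3 (mod f(x))

Multiply in F_19[x]: a(x)·b(x) = (7x + 1)·(3x + 10) = 2x^2 + 16x + 10. This has degree ≥ 2, so divide by f(x) over F_19: 2x^2 + 16x + 10 = (2)·(x^2 + 4x + 13) + (8x + 3). Hence a·b ≡ 8x + 3 (mod f). (F_19[x]/(f) is a field with 19^2 = 361 elements since f is irreducible of degree 2.)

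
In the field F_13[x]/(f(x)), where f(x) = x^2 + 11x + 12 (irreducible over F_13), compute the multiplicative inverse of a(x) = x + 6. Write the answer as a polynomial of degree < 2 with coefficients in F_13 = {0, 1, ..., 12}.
a(x)^(-1) ≡ 8x + 1 (mod f(x))

Since f is irreducible over F_13, F_13[x]/(f) is a field and a(x) ≠ 0 has an inverse. Apply the extended Euclidean algorithm to f(x) and a(x) in F_13[x]: f(x) = (x + 5)·a(x) + (8). The last nonzero remainder is the constant 8 = gcd(f, a) in F_13. Back-substituting through the division chain expresses 8 = s(x)·a(x) + t(x)·f(x) with s(x) ≡ 12x + 8 (mod f), so (12x + 8)·a(x) ≡ 8 (mod f). Multiplying by 8^(-1) ≡ 5 in F_13 gives a(x)^(-1) ≡ 5·(12x + 8) ≡ 8x + 1 (mod f). Check: (x + 6)·(8x + 1) = 8x^2 + 10x + 6 ≡ 1 (mod x^2 + 11x + 12).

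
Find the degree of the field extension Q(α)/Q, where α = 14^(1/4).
[Q(α):Q] = 4

α is a root of x^4 - 14. By Eisenstein's criterion at the prime p = 2 (which divides the constant term 14 but p^2 = 4 does not, since 14 is squarefree), x^4 - 14 is irreducible over Q. Hence [Q(α):Q] = 4.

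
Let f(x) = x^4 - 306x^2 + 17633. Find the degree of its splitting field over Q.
[K : Q] = 4

Solving the quadratic in x^2: x^2 = (306 ± √(306^2 - 4·17633))/2 = (306 ± √23104)/2 = (306 ± 152)/2, giving x^2 = 77 or x^2 = 229. So f(x) = (x^2 - 77)(x^2 - 229) and the roots of f are ±√77, ±√229. Hence the splitting field is K = Q(√77, √229). Since 77 and 229 are distinct squarefree integers > 1, their product 17633 is not a perfect square, so √229 ∉ Q(√77). By the tower law [K:Q] = [Q(√77,√229):Q(√77)] · [Q(√77):Q] = 2 · 2 = 4.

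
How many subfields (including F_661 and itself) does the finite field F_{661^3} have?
F_{661^3} has 2 subfields

The subfields of F_{p^n} are exactly the fields F_{p^d} for d | n (each is the fixed field of the unique index-d subgroup of Gal(F_{p^n}/F_p) ≅ Z/nZ). The divisors of n = 3 are {1, 3}, giving 2 subfields: F_{661^1}, F_{661^3}.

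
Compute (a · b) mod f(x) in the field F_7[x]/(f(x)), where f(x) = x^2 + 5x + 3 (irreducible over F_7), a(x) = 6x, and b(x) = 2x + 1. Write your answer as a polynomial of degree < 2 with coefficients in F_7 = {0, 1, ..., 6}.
a · b ≡ 2x + 6 (mod f(x))

Multiply in F_7[x]: a(x)·b(x) = (6x)·(2x + 1) = 5x^2 + 6x. This has degree ≥ 2, so divide by f(x) over F_7: 5x^2 + 6x = (5)·(x^2 + 5x + 3) + (2x + 6). Hence a·b ≡ 2x + 6 (mod f). (F_7[x]/(f) is a field with 7^2 = 49 elements since f is irreducible of degree 2.)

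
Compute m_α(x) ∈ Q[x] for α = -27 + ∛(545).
m_α(x) = x^3 + 81x^2 + 2187x + 19138

Set β = α + 27 = ∛(545), so β^3 = 545. Then (α + 27)^3 - 545 = 0, i.e. α is a root of g(x) = (x + 27)^3 - 545 = x^3 + 81x^2 + 2187x + 19138. Since g(x) = h(x + 27) where h(x) = x^3 - 545, and h is irreducible over Q (because 545 is not a perfect cube, so h has no rational root, and a monic cubic with no rational root is irreducible), g is also irreducible (irreducibility is preserved under the substitution x → x + 27). Hence m_α(x) = x^3 + 81x^2 + 2187x + 19138.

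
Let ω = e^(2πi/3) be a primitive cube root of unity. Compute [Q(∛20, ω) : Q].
[Q(∛20, ω) : Q] = 6

[Q(∛20):Q] = 3 (min poly x^3 - 20, irreducible since 20 is not a perfect cube). [Q(ω):Q] = 2 (min poly x^2 + x + 1). Since Q(∛20) ⊂ R and ω ∉ R, we have ω ∉ Q(∛20), so x^2 + x + 1 remains irreducible over Q(∛20) and [Q(∛20, ω) : Q(∛20)] = 2. By the tower law, [Q(∛20, ω) : Q] = 3 · 2 = 6. (In fact Q(∛20, ω) is the splitting field of x^3 - 20 over Q.)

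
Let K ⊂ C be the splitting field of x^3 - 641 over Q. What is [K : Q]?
[K : Q] = 6

The roots of x^3 - 641 are ∛641, ω∛641, ω^2∛641 where ω = e^(2πi/3) is a primitive cube root of unity, so K = Q(∛641, ω). Now [Q(∛641):Q] = 3 (since 641 is not a perfect cube, x^3 - 641 is irreducible) and [Q(ω):Q] = 2. Both 2 and 3 divide [K:Q], and [K:Q] ≤ 3·2 = 6, so [K:Q] = 6. (Equivalently: Q(∛641) ⊂ R but ω ∉ R, so [K : Q(∛641)] = 2.)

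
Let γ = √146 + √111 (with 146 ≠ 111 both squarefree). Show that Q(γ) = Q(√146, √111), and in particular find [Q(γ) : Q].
[Q(γ) : Q] = 4 (equivalently, Q(γ) = Q(√146, √111))

Obviously Q(γ) ⊆ Q(√146, √111), and [Q(√146, √111):Q] = 4 (since 146, 111 are distinct squarefree integers > 1 with 16206 not a perfect square). To show equality we compute the minimal polynomial of γ. From γ = √146 + √111: γ^2 = 146 + 2√(16206) + 111 = 257 + 2√(16206), so γ^2 - 257 = 2√(16206); squaring, (γ^2 - 257)^2 = 4·16206, i.e. γ^4 - 514γ^2 + 66049 - 64824 = 0, i.e. γ^4 - 514γ^2 + 1225 = 0. So γ is a root of x^4 - 514x^2 + 1225. This polynomial is irreducible over Q: it has no rational root (each ±√146 ± √111 is irrational), and any factorization into two quadratics over Q would force √(16206) ∈ Q (pairing opposite roots) or √146, √111 ∈ Q (other pairings), all impossible. Hence [Q(γ):Q] = 4 = [Q(√146, √111):Q], so Q(γ) = Q(√146, √111).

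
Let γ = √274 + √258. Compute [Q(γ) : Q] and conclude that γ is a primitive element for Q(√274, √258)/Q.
[Q(γ) : Q] = 4 (equivalently, Q(γ) = Q(√274, √258))

Obviously Q(γ) ⊆ Q(√274, √258), and [Q(√274, √258):Q] = 4 (since 274, 258 are distinct squarefree integers > 1 with 70692 not a perfect square). To show equality we compute the minimal polynomial of γ. From γ = √274 + √258: γ^2 = 274 + 2√(70692) + 258 = 532 + 2√(70692), so γ^2 - 532 = 2√(70692); squaring, (γ^2 - 532)^2 = 4·70692, i.e. γ^4 - 1064γ^2 + 283024 - 282768 = 0, i.e. γ^4 - 1064γ^2 + 256 = 0. So γ is a root of x^4 - 1064x^2 + 256. This polynomial is irreducible over Q: it has no rational root (each ±√274 ± √258 is irrational), and any factorization into two quadratics over Q would force √(70692) ∈ Q (pairing opposite roots) or √274, √258 ∈ Q (other pairings), all impossible. Hence [Q(γ):Q] = 4 = [Q(√274, √258):Q], so Q(γ) = Q(√274, √258).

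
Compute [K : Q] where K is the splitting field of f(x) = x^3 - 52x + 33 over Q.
[K : Q] = 6

By the rational root test, any rational root of the monic integer polynomial f(x) = x^3 - 52x + 33 must be an integer dividing the constant term 33, i.e. one of ±{1, 3, 11, 33}. Evaluating: f(1) = -18, f(-1) = 84, f(3) = -96, f(-3) = 162, f(11) = 792, f(-11) = -726, f(33) = 34254, f(-33) = -34188; none is 0, so f has no rational root and is therefore irreducible over Q (a cubic with no linear factor over a field is irreducible). For an irreducible cubic, the Galois group is A_3 or S_3 according as the discriminant disc(f) = -4a^3 - 27b^2 = -4·(-52)^3 - 27·(33)^2 = 533029 is or is not a square in Q. Here disc(f) = 533029 is not a perfect square in Q, so the Galois group of f over Q is not contained in A_3 and must be all of S_3. The splitting field has degree |S_3| = 6 over Q, so [K : Q] = 6.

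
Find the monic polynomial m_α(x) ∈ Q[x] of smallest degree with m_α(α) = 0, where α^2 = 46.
m_α(x) = x^2 - 46

α satisfies α^2 - 46 = 0, so x^2 - 46 annihilates α. Since d = 46 is squarefree and ≠ 1, it is not a perfect square in Q, so x^2 - 46 has no rational root and is therefore irreducible over Q (a degree-2 polynomial over a field is irreducible iff it has no root). Hence m_α(x) = x^2 - 46.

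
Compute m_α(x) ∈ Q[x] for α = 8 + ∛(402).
m_α(x) = x^3 - 24x^2 + 192x - 914

Set β = α - 8 = ∛(402), so β^3 = 402. Then (α - 8)^3 - 402 = 0, i.e. α is a root of g(x) = (x - 8)^3 - 402 = x^3 - 24x^2 + 192x - 914. Since g(x) = h(x - 8) where h(x) = x^3 - 402, and h is irreducible over Q (because 402 is not a perfect cube, so h has no rational root, and a monic cubic with no rational root is irreducible), g is also irreducible (irreducibility is preserved under the substitution x → x - 8). Hence m_α(x) = x^3 - 24x^2 + 192x - 914.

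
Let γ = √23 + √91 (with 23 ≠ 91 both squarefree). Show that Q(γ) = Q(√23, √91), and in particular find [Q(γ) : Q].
[Q(γ) : Q] = 4 (equivalently, Q(γ) = Q(√23, √91))

Obviously Q(γ) ⊆ Q(√23, √91), and [Q(√23, √91):Q] = 4 (since 23, 91 are distinct squarefree integers > 1 with 2093 not a perfect square). To show equality we compute the minimal polynomial of γ. From γ = √23 + √91: γ^2 = 23 + 2√(2093) + 91 = 114 + 2√(2093), so γ^2 - 114 = 2√(2093); squaring, (γ^2 - 114)^2 = 4·2093, i.e. γ^4 - 228γ^2 + 12996 - 8372 = 0, i.e. γ^4 - 228γ^2 + 4624 = 0. So γ is a root of x^4 - 228x^2 + 4624. This polynomial is irreducible over Q: it has no rational root (each ±√23 ± √91 is irrational), and any factorization into two quadratics over Q would force √(2093) ∈ Q (pairing opposite roots) or √23, √91 ∈ Q (other pairings), all impossible. Hence [Q(γ):Q] = 4 = [Q(√23, √91):Q], so Q(γ) = Q(√23, √91).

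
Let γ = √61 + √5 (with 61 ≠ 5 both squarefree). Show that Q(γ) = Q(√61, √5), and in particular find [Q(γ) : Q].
[Q(γ) : Q] = 4 (equivalently, Q(γ) = Q(√61, √5))

Obviously Q(γ) ⊆ Q(√61, √5), and [Q(√61, √5):Q] = 4 (since 61, 5 are distinct squarefree integers > 1 with 305 not a perfect square). To show equality we compute the minimal polynomial of γ. From γ = √61 + √5: γ^2 = 61 + 2√(305) + 5 = 66 + 2√(305), so γ^2 - 66 = 2√(305); squaring, (γ^2 - 66)^2 = 4·305, i.e. γ^4 - 132γ^2 + 4356 - 1220 = 0, i.e. γ^4 - 132γ^2 + 3136 = 0. So γ is a root of x^4 - 132x^2 + 3136. This polynomial is irreducible over Q: it has no rational root (each ±√61 ± √5 is irrational), and any factorization into two quadratics over Q would force √(305) ∈ Q (pairing opposite roots) or √61, √5 ∈ Q (other pairings), all impossible. Hence [Q(γ):Q] = 4 = [Q(√61, √5):Q], so Q(γ) = Q(√61, √5).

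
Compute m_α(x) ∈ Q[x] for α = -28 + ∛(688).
m_α(x) = x^3 + 84x^2 + 2352x + 21264

Set β = α + 28 = ∛(688), so β^3 = 688. Then (α + 28)^3 - 688 = 0, i.e. α is a root of g(x) = (x + 28)^3 - 688 = x^3 + 84x^2 + 2352x + 21264. Since g(x) = h(x + 28) where h(x) = x^3 - 688, and h is irreducible over Q (because 688 is not a perfect cube, so h has no rational root, and a monic cubic with no rational root is irreducible), g is also irreducible (irreducibility is preserved under the substitution x → x + 28). Hence m_α(x) = x^3 + 84x^2 + 2352x + 21264.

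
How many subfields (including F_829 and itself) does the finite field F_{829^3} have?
F_{829^3} has 2 subfields

The subfields of F_{p^n} are exactly the fields F_{p^d} for d | n (each is the fixed field of the unique index-d subgroup of Gal(F_{p^n}/F_p) ≅ Z/nZ). The divisors of n = 3 are {1, 3}, giving 2 subfields: F_{829^1}, F_{829^3}.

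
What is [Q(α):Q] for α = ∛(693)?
[Q(α):Q] = 3

The minimal polynomial of α is x^3 - 693, irreducible over Q since 693 is not a perfect cube (so x^3 - 693 has no rational root). Hence [Q(α):Q] = deg(m_α) = 3.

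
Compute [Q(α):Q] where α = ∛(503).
[Q(α):Q] = 3

The minimal polynomial of α is x^3 - 503, irreducible over Q since 503 is not a perfect cube (so x^3 - 503 has no rational root). Hence [Q(α):Q] = deg(m_α) = 3.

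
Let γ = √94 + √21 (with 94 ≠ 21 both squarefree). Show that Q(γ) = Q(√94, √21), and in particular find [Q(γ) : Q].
[Q(γ) : Q] = 4 (equivalently, Q(γ) = Q(√94, √21))

Obviously Q(γ) ⊆ Q(√94, √21), and [Q(√94, √21):Q] = 4 (since 94, 21 are distinct squarefree integers > 1 with 1974 not a perfect square). To show equality we compute the minimal polynomial of γ. From γ = √94 + √21: γ^2 = 94 + 2√(1974) + 21 = 115 + 2√(1974), so γ^2 - 115 = 2√(1974); squaring, (γ^2 - 115)^2 = 4·1974, i.e. γ^4 - 230γ^2 + 13225 - 7896 = 0, i.e. γ^4 - 230γ^2 + 5329 = 0. So γ is a root of x^4 - 230x^2 + 5329. This polynomial is irreducible over Q: it has no rational root (each ±√94 ± √21 is irrational), and any factorization into two quadratics over Q would force √(1974) ∈ Q (pairing opposite roots) or √94, √21 ∈ Q (other pairings), all impossible. Hence [Q(γ):Q] = 4 = [Q(√94, √21):Q], so Q(γ) = Q(√94, √21).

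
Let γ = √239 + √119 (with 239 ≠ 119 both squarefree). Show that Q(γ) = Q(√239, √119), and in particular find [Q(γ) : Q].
[Q(γ) : Q] = 4 (equivalently, Q(γ) = Q(√239, √119))

Obviously Q(γ) ⊆ Q(√239, √119), and [Q(√239, √119):Q] = 4 (since 239, 119 are distinct squarefree integers > 1 with 28441 not a perfect square). To show equality we compute the minimal polynomial of γ. From γ = √239 + √119: γ^2 = 239 + 2√(28441) + 119 = 358 + 2√(28441), so γ^2 - 358 = 2√(28441); squaring, (γ^2 - 358)^2 = 4·28441, i.e. γ^4 - 716γ^2 + 128164 - 113764 = 0, i.e. γ^4 - 716γ^2 + 14400 = 0. So γ is a root of x^4 - 716x^2 + 14400. This polynomial is irreducible over Q: it has no rational root (each ±√239 ± √119 is irrational), and any factorization into two quadratics over Q would force √(28441) ∈ Q (pairing opposite roots) or √239, √119 ∈ Q (other pairings), all impossible. Hence [Q(γ):Q] = 4 = [Q(√239, √119):Q], so Q(γ) = Q(√239, √119).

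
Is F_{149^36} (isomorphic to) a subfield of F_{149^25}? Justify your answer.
No: F_{149^36} is not a subfield of F_{149^25}

F_{p^m} embeds in F_{p^n} iff m | n. Here 36 ∤ 25 (since 25 = 0·36 + 25 with remainder 25 ≠ 0), so F_{149^36} is not a subfield of F_{149^25}. Equivalently: if it were, the tower law would give 36 = [F_{149^36}:F_149] dividing [F_{149^25}:F_149] = 25, contradiction.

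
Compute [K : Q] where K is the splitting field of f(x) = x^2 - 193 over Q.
[K : Q] = 2

f(x) = x^2 - 193 factors as (x - √193)(x + √193). The splitting field is K = Q(√193). Since 193 is squarefree and > 1, it is not a perfect square, so x^2 - 193 is irreducible over Q and [Q(√193) : Q] = 2. Hence [K : Q] = 2.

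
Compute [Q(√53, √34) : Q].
[Q(√53, √34) : Q] = 4

[Q(√53):Q] = 2 (min poly x^2 - 53, irreducible since 53 is squarefree > 1). For the top step, suppose √34 ∈ Q(√53), say √34 = c + d√53 with c, d ∈ Q. Squaring: 34 = c^2 + 53d^2 + 2cd√53. Since √53 ∉ Q this forces 2cd = 0. If d = 0 then √34 = c ∈ Q, contradicting 34 squarefree > 1. If c = 0 then 34 = 53d^2, so 53·34 = (53d)^2 is a perfect square in Q — but 53·34 = 1802 is not a perfect square (since 53 and 34 are distinct squarefree integers). Contradiction. Hence √34 ∉ Q(√53), so x^2 - 34 stays irreducible over Q(√53) and [Q(√53, √34) : Q(√53)] = 2. By the tower law, [Q(√53, √34) : Q] = 2 · 2 = 4.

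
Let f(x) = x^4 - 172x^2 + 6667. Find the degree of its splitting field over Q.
[K : Q] = 4

Solving the quadratic in x^2: x^2 = (172 ± √(172^2 - 4·6667))/2 = (172 ± √2916)/2 = (172 ± 54)/2, giving x^2 = 113 or x^2 = 59. So f(x) = (x^2 - 113)(x^2 - 59) and the roots of f are ±√113, ±√59. Hence the splitting field is K = Q(√113, √59). Since 113 and 59 are distinct squarefree integers > 1, their product 6667 is not a perfect square, so √59 ∉ Q(√113). By the tower law [K:Q] = [Q(√113,√59):Q(√113)] · [Q(√113):Q] = 2 · 2 = 4.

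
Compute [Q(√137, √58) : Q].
[Q(√137, √58) : Q] = 4

[Q(√137):Q] = 2 (min poly x^2 - 137, irreducible since 137 is squarefree > 1). For the top step, suppose √58 ∈ Q(√137), say √58 = c + d√137 with c, d ∈ Q. Squaring: 58 = c^2 + 137d^2 + 2cd√137. Since √137 ∉ Q this forces 2cd = 0. If d = 0 then √58 = c ∈ Q, contradicting 58 squarefree > 1. If c = 0 then 58 = 137d^2, so 137·58 = (137d)^2 is a perfect square in Q — but 137·58 = 7946 is not a perfect square (since 137 and 58 are distinct squarefree integers). Contradiction. Hence √58 ∉ Q(√137), so x^2 - 58 stays irreducible over Q(√137) and [Q(√137, √58) : Q(√137)] = 2. By the tower law, [Q(√137, √58) : Q] = 2 · 2 = 4.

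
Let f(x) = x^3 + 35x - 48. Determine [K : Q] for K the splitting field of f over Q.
[K : Q] = 6

By the rational root test, any rational root of the monic integer polynomial f(x) = x^3 + 35x - 48 must be an integer dividing the constant term -48, i.e. one of ±{1, 2, 3, 4, 6, 8, 12, 16, 24, 48}. Evaluating: f(1) = -12, f(-1) = -84, f(2) = 30, f(-2) = -126, f(3) = 84, f(-3) = -180, f(4) = 156, f(-4) = -252, f(6) = 378, f(-6) = -474, f(8) = 744, f(-8) = -840, f(12) = 2100, f(-12) = -2196, f(16) = 4608, f(-16) = -4704, f(24) = 14616, f(-24) = -14712, f(48) = 112224, f(-48) = -112320; none is 0, so f has no rational root and is therefore irreducible over Q (a cubic with no linear factor over a field is irreducible). For an irreducible cubic, the Galois group is A_3 or S_3 according as the discriminant disc(f) = -4a^3 - 27b^2 = -4·(35)^3 - 27·(-48)^2 = -233708 is or is not a square in Q. Here disc(f) = -233708 is not a perfect square in Q, so the Galois group of f over Q is not contained in A_3 and must be all of S_3. The splitting field has degree |S_3| = 6 over Q, so [K : Q] = 6.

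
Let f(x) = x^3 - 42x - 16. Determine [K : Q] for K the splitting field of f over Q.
[K : Q] = 6

By the rational root test, any rational root of the monic integer polynomial f(x) = x^3 - 42x - 16 must be an integer dividing the constant term -16, i.e. one of ±{1, 2, 4, 8, 16}. Evaluating: f(1) = -57, f(-1) = 25, f(2) = -92, f(-2) = 60, f(4) = -120, f(-4) = 88, f(8) = 160, f(-8) = -192, f(16) = 3408, f(-16) = -3440; none is 0, so f has no rational root and is therefore irreducible over Q (a cubic with no linear factor over a field is irreducible). For an irreducible cubic, the Galois group is A_3 or S_3 according as the discriminant disc(f) = -4a^3 - 27b^2 = -4·(-42)^3 - 27·(-16)^2 = 289440 is or is not a square in Q. Here disc(f) = 289440 is not a perfect square in Q, so the Galois group of f over Q is not contained in A_3 and must be all of S_3. The splitting field has degree |S_3| = 6 over Q, so [K : Q] = 6.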